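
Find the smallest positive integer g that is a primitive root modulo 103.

5

φ(103) = 103 − 1 = 102 = 2 · 3 · 17.
g is a primitive root iff g^(102/q) ≢ 1 (mod 103) for each prime q ∈ {2, 3, 17}.
g = 2: 2^51 ≡ 1 — hits 1, so not a primitive root.
g = 3: 3^51 ≡ 102; 3^34 ≡ 1 — hits 1, so not a primitive root.
g = 4: 4^51 ≡ 1 — hits 1, so not a primitive root.
g = 5: 5^51 ≡ 102; 5^34 ≡ 56; 5^6 ≡ 72 — none is 1, so 5 is a primitive root.
The smallest primitive root modulo 103 is 5.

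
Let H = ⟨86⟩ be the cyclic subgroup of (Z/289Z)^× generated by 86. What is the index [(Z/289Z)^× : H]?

By Lagrange's theorem, ord_289(86) divides φ(289) = φ(17^2) = 17·(17−1) = 272 = 2^4 · 17.
Divisors of 272: 1, 2, 4, 8, 16, 17, 34, 68, 136, 272.
Test each divisor d:
86^1 ≡ 86
86^2 ≡ 171
86^4 ≡ 52
86^8 ≡ 103
86^16 ≡ 205
86^17 ≡ 1
So ord_289(86) = 17, hence |⟨86⟩| = 17.
The index is φ(289) / ord(86) = 272 / 17 = 16.

16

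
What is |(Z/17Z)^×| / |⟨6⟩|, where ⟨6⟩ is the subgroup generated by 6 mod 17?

1

By Lagrange's theorem, ord_17(6) divides φ(17) = 17 − 1 = 16 = 2^4.
Divisors of 16: 1, 2, 4, 8, 16.
Test each divisor d:
6^1 ≡ 6 (mod 17)
6^2 ≡ 2 (mod 17)
6^4 ≡ 4 (mod 17)
6^8 ≡ 16 (mod 17)
6^16 ≡ 1 (mod 17) ✓
The order of 6 is 16, so the subgroup it generates has 16 elements.
The index is φ(17) / ord(6) = 16 / 16 = 1.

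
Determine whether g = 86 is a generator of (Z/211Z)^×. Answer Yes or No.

No

φ(211) = 211 − 1 = 210 = 2 · 3 · 5 · 7.
Test 86^(210/q) mod 211 for each prime factor q of 210:
86^105 ≡ 210 (mod 211)  [q = 2: ≢ 1 ✓]
86^70 ≡ 1 (mod 211)  [q = 3: ≡ 1 ✗]
86^42 ≡ 107 (mod 211)  [q = 5: ≢ 1 ✓]
86^30 ≡ 148 (mod 211)  [q = 7: ≢ 1 ✓]
The check at q = 3 fails, so 86 generates a proper subgroup.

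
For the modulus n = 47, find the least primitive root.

5

φ(47) = 47 − 1 = 46 = 2 · 23.
Test candidates g = 2, 3, … against the prime factors q ∈ {2, 23} of φ(47): g is a generator iff g^(46/q) ≢ 1 for every such q.
g = 2: 2^23 ≡ 1 — hits 1, so not a primitive root.
g = 3: 3^23 ≡ 1 — hits 1, so not a primitive root.
g = 4: 4^23 ≡ 1 — hits 1, so not a primitive root.
g = 5: 5^23 ≡ 46; 5^2 ≡ 25 — none is 1, so 5 is a primitive root.
Hence the least primitive root of 47 is 5.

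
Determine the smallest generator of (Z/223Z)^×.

3

φ(223) = 223 − 1 = 222 = 2 · 3 · 37.
g is a primitive root iff g^(222/q) ≢ 1 (mod 223) for each prime q ∈ {2, 3, 37}.
g = 2: 2^111 ≡ 1 — hits 1, so not a primitive root.
g = 3: 3^111 ≡ 222; 3^74 ≡ 183; 3^6 ≡ 60 — none is 1, so 3 is a primitive root.
Hence the least primitive root of 223 is 3.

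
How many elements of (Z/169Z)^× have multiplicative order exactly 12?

4

φ(169) = φ(13^2) = 13·(13−1) = 156 = 2^2 · 3 · 13.
In a cyclic group of order 156, there are φ(d) elements of order d for each divisor d of 156, and zero for non-divisors.
12 = 2^2 · 3 divides 156, and φ(12) = 4.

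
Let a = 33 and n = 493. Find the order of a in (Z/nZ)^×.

14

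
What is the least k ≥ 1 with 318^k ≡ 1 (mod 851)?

396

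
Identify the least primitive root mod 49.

3

φ(49) = φ(7^2) = 7·(7−1) = 42 = 2 · 3 · 7.
g is a primitive root iff g^(42/q) ≢ 1 (mod 49) for each prime q ∈ {2, 3, 7}.
g = 2: 2^21 ≡ 1 — hits 1, so not a primitive root.
g = 3: 3^21 ≡ 48; 3^14 ≡ 30; 3^6 ≡ 43 — none is 1, so 3 is a primitive root.
The smallest primitive root modulo 49 is 3.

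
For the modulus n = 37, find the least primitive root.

φ(37) = 37 − 1 = 36 = 2^2 · 3^2.
g is a primitive root iff g^(36/q) ≢ 1 (mod 37) for each prime q ∈ {2, 3}.
g = 2: 2^18 ≡ 36; 2^12 ≡ 26 — none is 1, so 2 is a primitive root.
The smallest primitive root modulo 37 is 2.

2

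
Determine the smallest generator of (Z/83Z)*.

2

φ(83) = 83 − 1 = 82 = 2 · 41.
g is a primitive root iff g^(82/q) ≢ 1 (mod 83) for each prime q ∈ {2, 41}.
g = 2: 2^41 ≡ 82; 2^2 ≡ 4 — none is 1, so 2 is a primitive root.
So 2 is the smallest generator of (Z/83Z)^×.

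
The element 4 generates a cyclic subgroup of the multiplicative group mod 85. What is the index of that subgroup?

16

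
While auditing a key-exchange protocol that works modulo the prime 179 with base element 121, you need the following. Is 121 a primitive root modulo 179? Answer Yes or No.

φ(179) = 179 − 1 = 178 = 2 · 89.
It suffices to check that the order of 121 is not a proper divisor of 178: compute 121^(178/q) for q ∈ {2, 89}.
121^89 ≡ 1 (mod 179)  [q = 2: ≡ 1 ✗]
121^2 ≡ 142 (mod 179)  [q = 89: ≢ 1 ✓]
Since 121^89 ≡ 1, the order of 121 divides 89 < 178, so 121 is not a primitive root.

No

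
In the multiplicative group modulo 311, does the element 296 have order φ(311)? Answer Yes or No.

φ(311) = 311 − 1 = 310 = 2 · 5 · 31.
296 is a primitive root mod 311 iff 296^(φ(311)/q) ≢ 1 for every prime q | φ(311), i.e. q ∈ {2, 5, 31}.
296^155 ≡ 310 (mod 311)  [q = 2: ≢ 1 ✓]
296^62 ≡ 1 (mod 311)  [q = 5: ≡ 1 ✗]
296^10 ≡ 105 (mod 311)  [q = 31: ≢ 1 ✓]
296^62 ≡ 1 shows ord(296) | 62, strictly less than φ(311); not a primitive root.

No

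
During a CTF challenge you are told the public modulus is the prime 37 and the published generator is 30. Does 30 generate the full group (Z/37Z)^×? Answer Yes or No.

No

φ(37) = 37 − 1 = 36 = 2^2 · 3^2.
Test 30^(36/q) mod 37 for each prime factor q of 36:
30^18 ≡ 1 (mod 37)  [q = 2: ≡ 1 ✗]
30^12 ≡ 10 (mod 37)  [q = 3: ≢ 1 ✓]
30^18 ≡ 1 shows ord(30) | 18, strictly less than φ(37); not a primitive root.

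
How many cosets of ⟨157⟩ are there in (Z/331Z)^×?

6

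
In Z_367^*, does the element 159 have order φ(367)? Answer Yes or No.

φ(367) = 367 − 1 = 366 = 2 · 3 · 61.
159 is a primitive root mod 367 iff 159^(φ(367)/q) ≢ 1 for every prime q | φ(367), i.e. q ∈ {2, 3, 61}.
159^183 ≡ 366 (mod 367)  [q = 2: ≢ 1 ✓]
159^122 ≡ 83 (mod 367)  [q = 3: ≢ 1 ✓]
159^6 ≡ 46 (mod 367)  [q = 61: ≢ 1 ✓]
Every test exponent gives a nontrivial residue, hence 159 generates the full group.

Yes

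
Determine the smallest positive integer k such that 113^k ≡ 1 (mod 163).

81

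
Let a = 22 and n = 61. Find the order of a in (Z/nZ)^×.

15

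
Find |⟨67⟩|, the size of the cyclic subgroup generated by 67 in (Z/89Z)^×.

11

Since 67 ∈ (Z/89Z)^×, its order divides φ(89) = 89 − 1 = 88 = 2^3 · 11.
Divisors of 88: 1, 2, 4, 8, 11, 22, 44, 88.
Compute 67^d (mod 89) for the divisors d until we hit 1:
67^1 ≡ 67 (mod 89)
67^2 ≡ 39 (mod 89)
67^4 ≡ 8 (mod 89)
67^8 ≡ 64 (mod 89)
67^11 ≡ 1 (mod 89) ✓
The smallest such exponent is 11, so the order of 67 is 11.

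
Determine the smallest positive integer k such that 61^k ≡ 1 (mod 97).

Since 61 ∈ (Z/97Z)^×, its order divides φ(97) = 97 − 1 = 96 = 2^5 · 3.
Divisors of 96: 1, 2, 3, 4, 6, 8, 12, 16, 24, 32, 48, 96.
Evaluate successive powers at the divisors of 96:
61^1 ≡ 61 (mod 97)
61^2 ≡ 35 (mod 97)
61^3 ≡ 1 (mod 97) ✓
Hence ord(61) = 3.

3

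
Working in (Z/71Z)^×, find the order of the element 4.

35

Since 4 ∈ (Z/71Z)^×, its order divides φ(71) = 71 − 1 = 70 = 2 · 5 · 7.
Divisors of 70: 1, 2, 5, 7, 10, 14, 35, 70.
Evaluate successive powers at the divisors of 70:
4^1 ≡ 4 (mod 71)
4^2 ≡ 16 (mod 71)
4^5 ≡ 30 (mod 71)
4^7 ≡ 54 (mod 71)
4^10 ≡ 48 (mod 71)
4^14 ≡ 5 (mod 71)
4^35 ≡ 1 (mod 71) ✓
So ord_71(4) = 35.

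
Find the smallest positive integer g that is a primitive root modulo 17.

3

φ(17) = 17 − 1 = 16 = 2^4.
g is a primitive root iff g^(16/q) ≢ 1 (mod 17) for each prime q ∈ {2}.
g = 2: 2^8 ≡ 1 — hits 1, so not a primitive root.
g = 3: 3^8 ≡ 16 — none is 1, so 3 is a primitive root.
Hence the least primitive root of 17 is 3.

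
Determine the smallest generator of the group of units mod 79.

3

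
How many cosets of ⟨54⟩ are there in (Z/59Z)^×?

ord(54) | φ(59) = 59 − 1 = 58 = 2 · 29.
Divisors of 58: 1, 2, 29, 58.
Compute 54^d (mod 59) for the divisors d until we hit 1:
54^1 ≡ 54
54^2 ≡ 25
54^29 ≡ 58
54^58 ≡ 1
So ord_59(54) = 58, hence |⟨54⟩| = 58.
The index is φ(59) / ord(54) = 58 / 58 = 1.

1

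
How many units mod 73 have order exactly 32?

φ(73) = 73 − 1 = 72 = 2^3 · 3^2.
Since (Z/73Z)^× is cyclic of order 72, the number of elements of order d is φ(d) when d | 72 and 0 otherwise.
Since 32 ∤ 72, the count is 0.

0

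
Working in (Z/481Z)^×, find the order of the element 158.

12

The order of 158 must divide φ(481) = φ(13·37) = (13−1)·(37−1) = 12·36 = 432 = 2^4 · 3^3.
Divisors of 432: 1, 2, 3, 4, 6, 8, 9, 12, 16, 18, 24, 27, 36, 48, 54, 72, 108, 144, 216, 432.
Test each divisor d:
158^1 ≡ 158 (mod 481)
158^2 ≡ 433 (mod 481)
158^3 ≡ 112 (mod 481)
158^4 ≡ 380 (mod 481)
158^6 ≡ 38 (mod 481)
158^8 ≡ 100 (mod 481)
158^9 ≡ 408 (mod 481)
158^12 ≡ 1 (mod 481) ✓
So ord_481(158) = 12.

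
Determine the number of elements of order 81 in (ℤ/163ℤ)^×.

54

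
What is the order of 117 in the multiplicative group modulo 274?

136

Since 117 ∈ (Z/274Z)^×, its order divides φ(274) = φ(2)·φ(137) = 1·136 = 136 = 2^3 · 17.
Divisors of 136: 1, 2, 4, 8, 17, 34, 68, 136.
Check 117^d mod 274 for each divisor in increasing order:
117^1 ≡ 117 (mod 274)
117^2 ≡ 263 (mod 274)
117^4 ≡ 121 (mod 274)
117^8 ≡ 119 (mod 274)
117^17 ≡ 233 (mod 274)
117^34 ≡ 37 (mod 274)
117^68 ≡ 273 (mod 274)
117^136 ≡ 1 (mod 274) ✓
So ord_274(117) = 136.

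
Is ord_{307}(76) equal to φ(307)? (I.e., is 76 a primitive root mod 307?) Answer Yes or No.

φ(307) = 307 − 1 = 306 = 2 · 3^2 · 17.
Test 76^(306/q) mod 307 for each prime factor q of 306:
76^153 ≡ 1 (mod 307)  [q = 2: ≡ 1 ✗]
76^102 ≡ 1 (mod 307)  [q = 3: ≡ 1 ✗]
76^18 ≡ 64 (mod 307)  [q = 17: ≢ 1 ✓]
76^153 ≡ 1 shows ord(76) | 153, strictly less than φ(307); not a primitive root.

No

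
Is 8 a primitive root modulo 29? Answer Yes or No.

Yes

φ(29) = 29 − 1 = 28 = 2^2 · 7.
It suffices to check that the order of 8 is not a proper divisor of 28: compute 8^(28/q) for q ∈ {2, 7}.
8^14 ≡ 28 (mod 29)  [q = 2: ≢ 1 ✓]
8^4 ≡ 7 (mod 29)  [q = 7: ≢ 1 ✓]
None equal 1, so ord_29(8) = 28: 8 is a primitive root.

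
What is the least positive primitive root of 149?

2

φ(149) = 149 − 1 = 148 = 2^2 · 37.
Test candidates g = 2, 3, … against the prime factors q ∈ {2, 37} of φ(149): g is a generator iff g^(148/q) ≢ 1 for every such q.
g = 2: 2^74 ≡ 148; 2^4 ≡ 16 — none is 1, so 2 is a primitive root.
So 2 is the smallest generator of (Z/149Z)^×.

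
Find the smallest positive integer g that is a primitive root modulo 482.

φ(482) = φ(2)·φ(241) = 1·240 = 240 = 2^4 · 3 · 5.
g is a primitive root iff g^(240/q) ≢ 1 (mod 482) for each prime q ∈ {2, 3, 5}.
g = 2: gcd(2, 482) = 2 > 1, not a unit — skip.
g = 3: 3^120 ≡ 1 — hits 1, so not a primitive root.
g = 4: gcd(4, 482) = 2 > 1, not a unit — skip.
g = 5: 5^120 ≡ 1 — hits 1, so not a primitive root.
g = 6: gcd(6, 482) = 2 > 1, not a unit — skip.
g = 7: 7^120 ≡ 481; 7^80 ≡ 15; 7^48 ≡ 91 — none is 1, so 7 is a primitive root.
Hence the least primitive root of 482 is 7.

7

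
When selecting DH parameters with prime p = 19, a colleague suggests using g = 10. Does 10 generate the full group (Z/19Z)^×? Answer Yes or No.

Yes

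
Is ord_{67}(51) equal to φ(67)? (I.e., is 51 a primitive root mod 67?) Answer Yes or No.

φ(67) = 67 − 1 = 66 = 2 · 3 · 11.
It suffices to check that the order of 51 is not a proper divisor of 66: compute 51^(66/q) for q ∈ {2, 3, 11}.
51^33 ≡ 66 (mod 67)  [q = 2: ≢ 1 ✓]
51^22 ≡ 37 (mod 67)  [q = 3: ≢ 1 ✓]
51^6 ≡ 14 (mod 67)  [q = 11: ≢ 1 ✓]
All checks pass, so 51 has order 66 and is a primitive root modulo 67.

Yes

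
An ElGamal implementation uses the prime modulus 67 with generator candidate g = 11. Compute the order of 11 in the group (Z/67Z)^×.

66

ord(11) | φ(67) = 67 − 1 = 66 = 2 · 3 · 11.
Divisors of 66: 1, 2, 3, 6, 11, 22, 33, 66.
Compute 11^d (mod 67) for the divisors d until we hit 1:
11^1 ≡ 11
11^2 ≡ 54
11^3 ≡ 58
11^6 ≡ 14
11^11 ≡ 30
11^22 ≡ 29
11^33 ≡ 66
11^66 ≡ 1
So ord_67(11) = 66.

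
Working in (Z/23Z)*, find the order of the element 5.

ord(5) | φ(23) = 23 − 1 = 22 = 2 · 11.
Divisors of 22: 1, 2, 11, 22.
Check 5^d mod 23 for each divisor in increasing order:
5^1 ≡ 5 (mod 23)
5^2 ≡ 2 (mod 23)
5^11 ≡ 22 (mod 23)
5^22 ≡ 1 (mod 23) ✓
Therefore the multiplicative order of 5 modulo 23 is 22.

22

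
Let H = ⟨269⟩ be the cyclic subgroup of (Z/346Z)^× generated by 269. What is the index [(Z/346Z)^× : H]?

4

The order of 269 must divide φ(346) = φ(2)·φ(173) = 1·172 = 172 = 2^2 · 43.
Divisors of 172: 1, 2, 4, 43, 86, 172.
Compute 269^d (mod 346) for the divisors d until we hit 1:
269^1 ≡ 269 (mod 346)
269^2 ≡ 47 (mod 346)
269^4 ≡ 133 (mod 346)
269^43 ≡ 1 (mod 346) ✓
Thus |⟨269⟩| = ord(269) = 43.
[(Z/346Z)^× : ⟨269⟩] = 172/43 = 4.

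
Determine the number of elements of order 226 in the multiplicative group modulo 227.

φ(227) = 227 − 1 = 226 = 2 · 113.
Since (Z/227Z)^× is cyclic of order 226, the number of elements of order d is φ(d) when d | 226 and 0 otherwise.
226 = 2 · 113 divides 226, and φ(226) = 112.

112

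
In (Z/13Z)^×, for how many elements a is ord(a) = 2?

1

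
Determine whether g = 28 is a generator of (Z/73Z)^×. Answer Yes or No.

φ(73) = 73 − 1 = 72 = 2^3 · 3^2.
An element g generates (Z/73Z)^× iff g^(72/q) ≢ 1 (mod 73) for each prime q ∈ {2, 3}.
28^36 ≡ 72 (mod 73)  [q = 2: ≢ 1 ✓]
28^24 ≡ 8 (mod 73)  [q = 3: ≢ 1 ✓]
None equal 1, so ord_73(28) = 72: 28 is a primitive root.

Yes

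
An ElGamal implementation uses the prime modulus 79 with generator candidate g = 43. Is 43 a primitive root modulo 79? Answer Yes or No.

Yes

φ(79) = 79 − 1 = 78 = 2 · 3 · 13.
Test 43^(78/q) mod 79 for each prime factor q of 78:
43^39 ≡ 78 (mod 79)  [q = 2: ≢ 1 ✓]
43^26 ≡ 23 (mod 79)  [q = 3: ≢ 1 ✓]
43^6 ≡ 62 (mod 79)  [q = 13: ≢ 1 ✓]
All checks pass, so 43 has order 78 and is a primitive root modulo 79.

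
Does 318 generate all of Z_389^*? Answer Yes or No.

φ(389) = 389 − 1 = 388 = 2^2 · 97.
It suffices to check that the order of 318 is not a proper divisor of 388: compute 318^(388/q) for q ∈ {2, 97}.
318^194 ≡ 388 (mod 389)  [q = 2: ≢ 1 ✓]
318^4 ≡ 256 (mod 389)  [q = 97: ≢ 1 ✓]
None equal 1, so ord_389(318) = 388: 318 is a primitive root.

Yes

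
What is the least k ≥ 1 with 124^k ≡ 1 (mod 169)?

156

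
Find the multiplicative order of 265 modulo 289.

ord(265) | φ(289) = φ(17^2) = 17·(17−1) = 272 = 2^4 · 17.
Divisors of 272: 1, 2, 4, 8, 16, 17, 34, 68, 136, 272.
Compute 265^d (mod 289) for the divisors d until we hit 1:
265^1 ≡ 265 (mod 289)
265^2 ≡ 287 (mod 289)
265^4 ≡ 4 (mod 289)
265^8 ≡ 16 (mod 289)
265^16 ≡ 256 (mod 289)
265^17 ≡ 214 (mod 289)
265^34 ≡ 134 (mod 289)
265^68 ≡ 38 (mod 289)
265^136 ≡ 288 (mod 289)
265^272 ≡ 1 (mod 289) ✓
Therefore the multiplicative order of 265 modulo 289 is 272.

272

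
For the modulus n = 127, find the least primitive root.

φ(127) = 127 − 1 = 126 = 2 · 3^2 · 7.
Test candidates g = 2, 3, … against the prime factors q ∈ {2, 3, 7} of φ(127): g is a generator iff g^(126/q) ≢ 1 for every such q.
g = 2: 2^63 ≡ 1 — hits 1, so not a primitive root.
g = 3: 3^63 ≡ 126; 3^42 ≡ 107; 3^18 ≡ 4 — none is 1, so 3 is a primitive root.
Hence the least primitive root of 127 is 3.

3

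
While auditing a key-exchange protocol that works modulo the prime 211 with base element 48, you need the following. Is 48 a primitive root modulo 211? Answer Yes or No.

Yes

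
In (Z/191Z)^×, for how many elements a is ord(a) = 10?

4

φ(191) = 191 − 1 = 190 = 2 · 5 · 19.
Since (Z/191Z)^× is cyclic of order 190, the number of elements of order d is φ(d) when d | 190 and 0 otherwise.
10 = 2 · 5 divides 190, and φ(10) = 4.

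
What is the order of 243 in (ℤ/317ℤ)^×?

ord(243) | φ(317) = 317 − 1 = 316 = 2^2 · 79.
Divisors of 316: 1, 2, 4, 79, 158, 316.
Check 243^d mod 317 for each divisor in increasing order:
243^1 ≡ 243 (mod 317)
243^2 ≡ 87 (mod 317)
243^4 ≡ 278 (mod 317)
243^79 ≡ 203 (mod 317)
243^158 ≡ 316 (mod 317)
243^316 ≡ 1 (mod 317) ✓
The smallest such exponent is 316, so the order of 243 is 316.

316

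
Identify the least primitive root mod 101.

2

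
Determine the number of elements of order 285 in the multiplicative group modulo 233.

0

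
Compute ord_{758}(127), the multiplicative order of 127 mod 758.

By Lagrange's theorem, ord_758(127) divides φ(758) = φ(2)·φ(379) = 1·378 = 378 = 2 · 3^3 · 7.
Divisors of 378: 1, 2, 3, 6, 7, 9, 14, 18, 21, 27, 42, 54, 63, 126, 189, 378.
Evaluate successive powers at the divisors of 378:
127^1 ≡ 127
127^2 ≡ 211
127^3 ≡ 267
127^6 ≡ 37
127^7 ≡ 151
127^9 ≡ 25
127^14 ≡ 61
127^18 ≡ 625
127^21 ≡ 115
127^27 ≡ 465
127^42 ≡ 339
127^54 ≡ 195
127^63 ≡ 327
127^126 ≡ 51
127^189 ≡ 1
Hence ord(127) = 189.

189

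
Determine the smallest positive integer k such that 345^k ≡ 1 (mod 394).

The order of 345 must divide φ(394) = φ(2)·φ(197) = 1·196 = 196 = 2^2 · 7^2.
Divisors of 196: 1, 2, 4, 7, 14, 28, 49, 98, 196.
Evaluate successive powers at the divisors of 196:
345^1 ≡ 345
345^2 ≡ 37
345^4 ≡ 187
345^7 ≡ 203
345^14 ≡ 233
345^28 ≡ 311
345^49 ≡ 393
345^98 ≡ 1
So ord_394(345) = 98.

98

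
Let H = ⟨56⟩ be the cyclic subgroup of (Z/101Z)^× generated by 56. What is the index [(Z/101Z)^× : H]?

ord(56) | φ(101) = 101 − 1 = 100 = 2^2 · 5^2.
Divisors of 100: 1, 2, 4, 5, 10, 20, 25, 50, 100.
Compute 56^d (mod 101) for the divisors d until we hit 1:
56^1 ≡ 56 (mod 101)
56^2 ≡ 5 (mod 101)
56^4 ≡ 25 (mod 101)
56^5 ≡ 87 (mod 101)
56^10 ≡ 95 (mod 101)
56^20 ≡ 36 (mod 101)
56^25 ≡ 1 (mod 101) ✓
The order of 56 is 25, so the subgroup it generates has 25 elements.
The index is φ(101) / ord(56) = 100 / 25 = 4.

4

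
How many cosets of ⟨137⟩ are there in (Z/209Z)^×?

The order of 137 must divide φ(209) = φ(11·19) = (11−1)·(19−1) = 10·18 = 180 = 2^2 · 3^2 · 5.
Divisors of 180: 1, 2, 3, 4, 5, 6, 9, 10, 12, 15, 18, 20, 30, 36, 45, 60, 90, 180.
Test each divisor d:
137^1 ≡ 137 (mod 209)
137^2 ≡ 168 (mod 209)
137^3 ≡ 26 (mod 209)
137^4 ≡ 9 (mod 209)
137^5 ≡ 188 (mod 209)
137^6 ≡ 49 (mod 209)
137^9 ≡ 20 (mod 209)
137^10 ≡ 23 (mod 209)
137^12 ≡ 102 (mod 209)
137^15 ≡ 144 (mod 209)
137^18 ≡ 191 (mod 209)
137^20 ≡ 111 (mod 209)
137^30 ≡ 45 (mod 209)
137^36 ≡ 115 (mod 209)
137^45 ≡ 1 (mod 209) ✓
So ord_209(137) = 45, hence |⟨137⟩| = 45.
Index = |(Z/209Z)^×| / |⟨137⟩| = 180 / 45 = 4.

4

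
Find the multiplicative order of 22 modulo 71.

70

Since 22 ∈ (Z/71Z)^×, its order divides φ(71) = 71 − 1 = 70 = 2 · 5 · 7.
Divisors of 70: 1, 2, 5, 7, 10, 14, 35, 70.
Check 22^d mod 71 for each divisor in increasing order:
22^1 ≡ 22 (mod 71)
22^2 ≡ 58 (mod 71)
22^5 ≡ 26 (mod 71)
22^7 ≡ 17 (mod 71)
22^10 ≡ 37 (mod 71)
22^14 ≡ 5 (mod 71)
22^35 ≡ 70 (mod 71)
22^70 ≡ 1 (mod 71) ✓
So ord_71(22) = 70.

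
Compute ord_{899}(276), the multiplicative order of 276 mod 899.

420

ord(276) | φ(899) = φ(29·31) = (29−1)·(31−1) = 28·30 = 840 = 2^3 · 3 · 5 · 7.
Divisors of 840: 1, 2, 3, 4, 5, 6, 7, 8, 10, 12, 14, 15, 20, 21, 24, 28, 30, 35, 40, 42, 56, 60, 70, 84, 105, 120, 140, 168, 210, 280, 420, 840.
Check 276^d mod 899 for each divisor in increasing order:
276^1 ≡ 276 (mod 899)
276^2 ≡ 660 (mod 899)
276^3 ≡ 562 (mod 899)
276^4 ≡ 484 (mod 899)
276^5 ≡ 532 (mod 899)
276^6 ≡ 295 (mod 899)
276^7 ≡ 510 (mod 899)
276^8 ≡ 516 (mod 899)
276^10 ≡ 738 (mod 899)
276^12 ≡ 721 (mod 899)
276^14 ≡ 289 (mod 899)
276^15 ≡ 652 (mod 899)
276^20 ≡ 749 (mod 899)
276^21 ≡ 853 (mod 899)
276^24 ≡ 219 (mod 899)
276^28 ≡ 813 (mod 899)
276^30 ≡ 776 (mod 899)
276^35 ≡ 191 (mod 899)
276^40 ≡ 25 (mod 899)
276^42 ≡ 318 (mod 899)
276^56 ≡ 204 (mod 899)
276^60 ≡ 745 (mod 899)
276^70 ≡ 521 (mod 899)
276^84 ≡ 436 (mod 899)
276^105 ≡ 621 (mod 899)
276^120 ≡ 342 (mod 899)
276^140 ≡ 842 (mod 899)
276^168 ≡ 407 (mod 899)
276^210 ≡ 869 (mod 899)
276^280 ≡ 552 (mod 899)
276^420 ≡ 1 (mod 899) ✓
So ord_899(276) = 420.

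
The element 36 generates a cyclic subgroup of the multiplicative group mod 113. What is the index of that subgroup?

2

The order of 36 must divide φ(113) = 113 − 1 = 112 = 2^4 · 7.
Divisors of 112: 1, 2, 4, 7, 8, 14, 16, 28, 56, 112.
Compute 36^d (mod 113) for the divisors d until we hit 1:
36^1 ≡ 36 (mod 113)
36^2 ≡ 53 (mod 113)
36^4 ≡ 97 (mod 113)
36^7 ≡ 95 (mod 113)
36^8 ≡ 30 (mod 113)
36^14 ≡ 98 (mod 113)
36^16 ≡ 109 (mod 113)
36^28 ≡ 112 (mod 113)
36^56 ≡ 1 (mod 113) ✓
So ord_113(36) = 56, hence |⟨36⟩| = 56.
Index = |(Z/113Z)^×| / |⟨36⟩| = 112 / 56 = 2.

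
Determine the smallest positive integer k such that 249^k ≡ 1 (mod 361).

342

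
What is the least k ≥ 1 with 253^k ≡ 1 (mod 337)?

By Lagrange's theorem, ord_337(253) divides φ(337) = 337 − 1 = 336 = 2^4 · 3 · 7.
Divisors of 336: 1, 2, 3, 4, 6, 7, 8, 12, 14, 16, 21, 24, 28, 42, 48, 56, 84, 112, 168, 336.
Check 253^d mod 337 for each divisor in increasing order:
253^1 ≡ 253 (mod 337)
253^2 ≡ 316 (mod 337)
253^3 ≡ 79 (mod 337)
253^4 ≡ 104 (mod 337)
253^6 ≡ 175 (mod 337)
253^7 ≡ 128 (mod 337)
253^8 ≡ 32 (mod 337)
253^12 ≡ 295 (mod 337)
253^14 ≡ 208 (mod 337)
253^16 ≡ 13 (mod 337)
253^21 ≡ 1 (mod 337) ✓
Hence ord(253) = 21.

21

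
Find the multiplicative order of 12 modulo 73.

By Lagrange's theorem, ord_73(12) divides φ(73) = 73 − 1 = 72 = 2^3 · 3^2.
Divisors of 72: 1, 2, 3, 4, 6, 8, 9, 12, 18, 24, 36, 72.
Check 12^d mod 73 for each divisor in increasing order:
12^1 ≡ 12
12^2 ≡ 71
12^3 ≡ 49
12^4 ≡ 4
12^6 ≡ 65
12^8 ≡ 16
12^9 ≡ 46
12^12 ≡ 64
12^18 ≡ 72
12^24 ≡ 8
12^36 ≡ 1
Therefore the multiplicative order of 12 modulo 73 is 36.

36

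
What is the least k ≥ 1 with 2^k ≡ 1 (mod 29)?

The order of 2 must divide φ(29) = 29 − 1 = 28 = 2^2 · 7.
Divisors of 28: 1, 2, 4, 7, 14, 28.
Compute 2^d (mod 29) for the divisors d until we hit 1:
2^1 ≡ 2
2^2 ≡ 4
2^4 ≡ 16
2^7 ≡ 12
2^14 ≡ 28
2^28 ≡ 1
The smallest such exponent is 28, so the order of 2 is 28.

28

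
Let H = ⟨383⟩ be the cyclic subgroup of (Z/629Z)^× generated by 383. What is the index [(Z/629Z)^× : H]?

8

By Lagrange's theorem, ord_629(383) divides φ(629) = φ(17·37) = (17−1)·(37−1) = 16·36 = 576 = 2^6 · 3^2.
Divisors of 576: 1, 2, 3, 4, 6, 8, 9, 12, 16, 18, 24, 32, 36, 48, 64, 72, 96, 144, 192, 288, 576.
Compute 383^d (mod 629) for the divisors d until we hit 1:
383^1 ≡ 383 (mod 629)
383^2 ≡ 132 (mod 629)
383^3 ≡ 236 (mod 629)
383^4 ≡ 441 (mod 629)
383^6 ≡ 344 (mod 629)
383^8 ≡ 120 (mod 629)
383^9 ≡ 43 (mod 629)
383^12 ≡ 84 (mod 629)
383^16 ≡ 562 (mod 629)
383^18 ≡ 591 (mod 629)
383^24 ≡ 137 (mod 629)
383^32 ≡ 86 (mod 629)
383^36 ≡ 186 (mod 629)
383^48 ≡ 528 (mod 629)
383^64 ≡ 477 (mod 629)
383^72 ≡ 1 (mod 629) ✓
So ord_629(383) = 72, hence |⟨383⟩| = 72.
Index = |(Z/629Z)^×| / |⟨383⟩| = 576 / 72 = 8.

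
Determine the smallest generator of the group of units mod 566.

φ(566) = φ(2)·φ(283) = 1·282 = 282 = 2 · 3 · 47.
g is a primitive root iff g^(282/q) ≢ 1 (mod 566) for each prime q ∈ {2, 3, 47}.
g = 2: gcd(2, 566) = 2 > 1, not a unit — skip.
g = 3: 3^141 ≡ 565; 3^94 ≡ 521; 3^6 ≡ 163 — none is 1, so 3 is a primitive root.
So 3 is the smallest generator of (Z/566Z)^×.

3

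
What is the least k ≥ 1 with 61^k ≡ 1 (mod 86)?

The order of 61 must divide φ(86) = φ(2)·φ(43) = 1·42 = 42 = 2 · 3 · 7.
Divisors of 42: 1, 2, 3, 6, 7, 14, 21, 42.
Test each divisor d:
61^1 ≡ 61 (mod 86)
61^2 ≡ 23 (mod 86)
61^3 ≡ 27 (mod 86)
61^6 ≡ 41 (mod 86)
61^7 ≡ 7 (mod 86)
61^14 ≡ 49 (mod 86)
61^21 ≡ 85 (mod 86)
61^42 ≡ 1 (mod 86) ✓
Hence ord(61) = 42.

42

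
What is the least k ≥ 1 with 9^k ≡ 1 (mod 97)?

24

By Lagrange's theorem, ord_97(9) divides φ(97) = 97 − 1 = 96 = 2^5 · 3.
Divisors of 96: 1, 2, 3, 4, 6, 8, 12, 16, 24, 32, 48, 96.
Check 9^d mod 97 for each divisor in increasing order:
9^1 ≡ 9 (mod 97)
9^2 ≡ 81 (mod 97)
9^3 ≡ 50 (mod 97)
9^4 ≡ 62 (mod 97)
9^6 ≡ 75 (mod 97)
9^8 ≡ 61 (mod 97)
9^12 ≡ 96 (mod 97)
9^16 ≡ 35 (mod 97)
9^24 ≡ 1 (mod 97) ✓
So ord_97(9) = 24.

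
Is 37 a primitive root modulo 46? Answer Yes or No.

φ(46) = φ(2)·φ(23) = 1·22 = 22 = 2 · 11.
37 is a primitive root mod 46 iff 37^(φ(46)/q) ≢ 1 for every prime q | φ(46), i.e. q ∈ {2, 11}.
37^11 ≡ 45 (mod 46)  [q = 2: ≢ 1 ✓]
37^2 ≡ 35 (mod 46)  [q = 11: ≢ 1 ✓]
Every test exponent gives a nontrivial residue, hence 37 generates the full group.

Yes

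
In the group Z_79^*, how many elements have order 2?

1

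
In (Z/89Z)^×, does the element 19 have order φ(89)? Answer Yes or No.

Yes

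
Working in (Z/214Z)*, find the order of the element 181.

The order of 181 must divide φ(214) = φ(2)·φ(107) = 1·106 = 106 = 2 · 53.
Divisors of 106: 1, 2, 53, 106.
Test each divisor d:
181^1 ≡ 181 (mod 214)
181^2 ≡ 19 (mod 214)
181^53 ≡ 213 (mod 214)
181^106 ≡ 1 (mod 214) ✓
The smallest such exponent is 106, so the order of 181 is 106.

106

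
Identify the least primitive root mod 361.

φ(361) = φ(19^2) = 19·(19−1) = 342 = 2 · 3^2 · 19.
g is a primitive root iff g^(342/q) ≢ 1 (mod 361) for each prime q ∈ {2, 3, 19}.
g = 2: 2^171 ≡ 360; 2^114 ≡ 292; 2^18 ≡ 58 — none is 1, so 2 is a primitive root.
The smallest primitive root modulo 361 is 2.

2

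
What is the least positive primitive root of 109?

6

φ(109) = 109 − 1 = 108 = 2^2 · 3^3.
Test candidates g = 2, 3, … against the prime factors q ∈ {2, 3} of φ(109): g is a generator iff g^(108/q) ≢ 1 for every such q.
g = 2: 2^54 ≡ 108; 2^36 ≡ 1 — hits 1, so not a primitive root.
g = 3: 3^54 ≡ 1 — hits 1, so not a primitive root.
g = 4: 4^54 ≡ 1 — hits 1, so not a primitive root.
g = 5: 5^54 ≡ 1 — hits 1, so not a primitive root.
g = 6: 6^54 ≡ 108; 6^36 ≡ 63 — none is 1, so 6 is a primitive root.
The smallest primitive root modulo 109 is 6.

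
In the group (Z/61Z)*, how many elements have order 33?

0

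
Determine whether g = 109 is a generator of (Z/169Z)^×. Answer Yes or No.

φ(169) = φ(13^2) = 13·(13−1) = 156 = 2^2 · 3 · 13.
It suffices to check that the order of 109 is not a proper divisor of 156: compute 109^(156/q) for q ∈ {2, 3, 13}.
109^78 ≡ 168 (mod 169)  [q = 2: ≢ 1 ✓]
109^52 ≡ 1 (mod 169)  [q = 3: ≡ 1 ✗]
109^12 ≡ 27 (mod 169)  [q = 13: ≢ 1 ✓]
The check at q = 3 fails, so 109 generates a proper subgroup.

No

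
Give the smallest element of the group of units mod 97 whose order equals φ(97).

5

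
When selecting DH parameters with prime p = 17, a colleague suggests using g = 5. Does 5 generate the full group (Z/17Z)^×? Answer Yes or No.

Yes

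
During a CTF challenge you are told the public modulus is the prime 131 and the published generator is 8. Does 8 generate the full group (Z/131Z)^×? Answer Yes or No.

Yes

φ(131) = 131 − 1 = 130 = 2 · 5 · 13.
It suffices to check that the order of 8 is not a proper divisor of 130: compute 8^(130/q) for q ∈ {2, 5, 13}.
8^65 ≡ 130 (mod 131)  [q = 2: ≢ 1 ✓]
8^26 ≡ 61 (mod 131)  [q = 5: ≢ 1 ✓]
8^10 ≡ 62 (mod 131)  [q = 13: ≢ 1 ✓]
All checks pass, so 8 has order 130 and is a primitive root modulo 131.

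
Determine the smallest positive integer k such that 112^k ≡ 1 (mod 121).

10

By Lagrange's theorem, ord_121(112) divides φ(121) = φ(11^2) = 11·(11−1) = 110 = 2 · 5 · 11.
Divisors of 110: 1, 2, 5, 10, 11, 22, 55, 110.
Evaluate successive powers at the divisors of 110:
112^1 ≡ 112 (mod 121)
112^2 ≡ 81 (mod 121)
112^5 ≡ 120 (mod 121)
112^10 ≡ 1 (mod 121) ✓
Therefore the multiplicative order of 112 modulo 121 is 10.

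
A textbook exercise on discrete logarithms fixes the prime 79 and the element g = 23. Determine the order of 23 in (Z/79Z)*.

3

Since 23 ∈ (Z/79Z)^×, its order divides φ(79) = 79 − 1 = 78 = 2 · 3 · 13.
Divisors of 78: 1, 2, 3, 6, 13, 26, 39, 78.
Test each divisor d:
23^1 ≡ 23 (mod 79)
23^2 ≡ 55 (mod 79)
23^3 ≡ 1 (mod 79) ✓
Hence ord(23) = 3.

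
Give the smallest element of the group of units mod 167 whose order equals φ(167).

φ(167) = 167 − 1 = 166 = 2 · 83.
Test candidates g = 2, 3, … against the prime factors q ∈ {2, 83} of φ(167): g is a generator iff g^(166/q) ≢ 1 for every such q.
g = 2: 2^83 ≡ 1 — hits 1, so not a primitive root.
g = 3: 3^83 ≡ 1 — hits 1, so not a primitive root.
g = 4: 4^83 ≡ 1 — hits 1, so not a primitive root.
g = 5: 5^83 ≡ 166; 5^2 ≡ 25 — none is 1, so 5 is a primitive root.
The smallest primitive root modulo 167 is 5.

5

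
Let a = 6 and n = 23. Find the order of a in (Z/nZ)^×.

11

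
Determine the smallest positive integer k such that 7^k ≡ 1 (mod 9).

ord(7) | φ(9) = φ(3^2) = 3·(3−1) = 6 = 2 · 3.
Divisors of 6: 1, 2, 3, 6.
Compute 7^d (mod 9) for the divisors d until we hit 1:
7^1 ≡ 7 (mod 9)
7^2 ≡ 4 (mod 9)
7^3 ≡ 1 (mod 9) ✓
Hence ord(7) = 3.

3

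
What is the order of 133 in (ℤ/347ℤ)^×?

The order of 133 must divide φ(347) = 347 − 1 = 346 = 2 · 173.
Divisors of 346: 1, 2, 173, 346.
Test each divisor d:
133^1 ≡ 133 (mod 347)
133^2 ≡ 339 (mod 347)
133^173 ≡ 1 (mod 347) ✓
Therefore the multiplicative order of 133 modulo 347 is 173.

173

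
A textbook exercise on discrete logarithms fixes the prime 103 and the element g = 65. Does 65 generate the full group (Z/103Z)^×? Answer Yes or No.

Yes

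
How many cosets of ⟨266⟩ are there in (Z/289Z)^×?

1

ord(266) | φ(289) = φ(17^2) = 17·(17−1) = 272 = 2^4 · 17.
Divisors of 272: 1, 2, 4, 8, 16, 17, 34, 68, 136, 272.
Compute 266^d (mod 289) for the divisors d until we hit 1:
266^1 ≡ 266 (mod 289)
266^2 ≡ 240 (mod 289)
266^4 ≡ 89 (mod 289)
266^8 ≡ 118 (mod 289)
266^16 ≡ 52 (mod 289)
266^17 ≡ 249 (mod 289)
266^34 ≡ 155 (mod 289)
266^68 ≡ 38 (mod 289)
266^136 ≡ 288 (mod 289)
266^272 ≡ 1 (mod 289) ✓
The order of 266 is 272, so the subgroup it generates has 272 elements.
Index = |(Z/289Z)^×| / |⟨266⟩| = 272 / 272 = 1.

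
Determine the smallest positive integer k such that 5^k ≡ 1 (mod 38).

9

By Lagrange's theorem, ord_38(5) divides φ(38) = φ(2)·φ(19) = 1·18 = 18 = 2 · 3^2.
Divisors of 18: 1, 2, 3, 6, 9, 18.
Evaluate successive powers at the divisors of 18:
5^1 ≡ 5 (mod 38)
5^2 ≡ 25 (mod 38)
5^3 ≡ 11 (mod 38)
5^6 ≡ 7 (mod 38)
5^9 ≡ 1 (mod 38) ✓
Therefore the multiplicative order of 5 modulo 38 is 9.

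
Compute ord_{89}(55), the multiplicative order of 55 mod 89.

4

By Lagrange's theorem, ord_89(55) divides φ(89) = 89 − 1 = 88 = 2^3 · 11.
Divisors of 88: 1, 2, 4, 8, 11, 22, 44, 88.
Evaluate successive powers at the divisors of 88:
55^1 ≡ 55 (mod 89)
55^2 ≡ 88 (mod 89)
55^4 ≡ 1 (mod 89) ✓
The smallest such exponent is 4, so the order of 55 is 4.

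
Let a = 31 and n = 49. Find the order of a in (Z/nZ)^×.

ord(31) | φ(49) = φ(7^2) = 7·(7−1) = 42 = 2 · 3 · 7.
Divisors of 42: 1, 2, 3, 6, 7, 14, 21, 42.
Evaluate successive powers at the divisors of 42:
31^1 ≡ 31
31^2 ≡ 30
31^3 ≡ 48
31^6 ≡ 1
Therefore the multiplicative order of 31 modulo 49 is 6.

6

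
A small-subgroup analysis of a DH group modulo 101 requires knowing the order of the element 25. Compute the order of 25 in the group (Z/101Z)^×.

25

By Lagrange's theorem, ord_101(25) divides φ(101) = 101 − 1 = 100 = 2^2 · 5^2.
Divisors of 100: 1, 2, 4, 5, 10, 20, 25, 50, 100.
Test each divisor d:
25^1 ≡ 25 (mod 101)
25^2 ≡ 19 (mod 101)
25^4 ≡ 58 (mod 101)
25^5 ≡ 36 (mod 101)
25^10 ≡ 84 (mod 101)
25^20 ≡ 87 (mod 101)
25^25 ≡ 1 (mod 101) ✓
Hence ord(25) = 25.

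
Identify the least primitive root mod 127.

3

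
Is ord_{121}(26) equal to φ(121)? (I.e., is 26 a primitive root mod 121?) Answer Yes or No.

No

φ(121) = φ(11^2) = 11·(11−1) = 110 = 2 · 5 · 11.
It suffices to check that the order of 26 is not a proper divisor of 110: compute 26^(110/q) for q ∈ {2, 5, 11}.
26^55 ≡ 1 (mod 121)  [q = 2: ≡ 1 ✗]
26^22 ≡ 27 (mod 121)  [q = 5: ≢ 1 ✓]
26^10 ≡ 45 (mod 121)  [q = 11: ≢ 1 ✓]
Since 26^55 ≡ 1, the order of 26 divides 55 < 110, so 26 is not a primitive root.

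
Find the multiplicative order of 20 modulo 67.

The order of 20 must divide φ(67) = 67 − 1 = 66 = 2 · 3 · 11.
Divisors of 66: 1, 2, 3, 6, 11, 22, 33, 66.
Check 20^d mod 67 for each divisor in increasing order:
20^1 ≡ 20 (mod 67)
20^2 ≡ 65 (mod 67)
20^3 ≡ 27 (mod 67)
20^6 ≡ 59 (mod 67)
20^11 ≡ 30 (mod 67)
20^22 ≡ 29 (mod 67)
20^33 ≡ 66 (mod 67)
20^66 ≡ 1 (mod 67) ✓
Hence ord(20) = 66.

66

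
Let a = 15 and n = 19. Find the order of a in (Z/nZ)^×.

18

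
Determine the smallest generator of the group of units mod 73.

φ(73) = 73 − 1 = 72 = 2^3 · 3^2.
Test candidates g = 2, 3, … against the prime factors q ∈ {2, 3} of φ(73): g is a generator iff g^(72/q) ≢ 1 for every such q.
g = 2: 2^36 ≡ 1 — hits 1, so not a primitive root.
g = 3: 3^36 ≡ 1 — hits 1, so not a primitive root.
g = 4: 4^36 ≡ 1 — hits 1, so not a primitive root.
g = 5: 5^36 ≡ 72; 5^24 ≡ 8 — none is 1, so 5 is a primitive root.
So 5 is the smallest generator of (Z/73Z)^×.

5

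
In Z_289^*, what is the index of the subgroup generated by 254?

8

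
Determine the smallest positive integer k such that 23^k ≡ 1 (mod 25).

20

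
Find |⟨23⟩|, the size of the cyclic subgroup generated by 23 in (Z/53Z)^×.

4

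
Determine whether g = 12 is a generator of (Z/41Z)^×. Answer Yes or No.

φ(41) = 41 − 1 = 40 = 2^3 · 5.
Test 12^(40/q) mod 41 for each prime factor q of 40:
12^20 ≡ 40 (mod 41)  [q = 2: ≢ 1 ✓]
12^8 ≡ 18 (mod 41)  [q = 5: ≢ 1 ✓]
All checks pass, so 12 has order 40 and is a primitive root modulo 41.

Yes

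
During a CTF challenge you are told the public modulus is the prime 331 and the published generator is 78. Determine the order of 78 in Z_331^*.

110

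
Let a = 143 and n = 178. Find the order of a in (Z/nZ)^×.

By Lagrange's theorem, ord_178(143) divides φ(178) = φ(2)·φ(89) = 1·88 = 88 = 2^3 · 11.
Divisors of 88: 1, 2, 4, 8, 11, 22, 44, 88.
Evaluate successive powers at the divisors of 88:
143^1 ≡ 143
143^2 ≡ 157
143^4 ≡ 85
143^8 ≡ 105
143^11 ≡ 101
143^22 ≡ 55
143^44 ≡ 177
143^88 ≡ 1
Therefore the multiplicative order of 143 modulo 178 is 88.

88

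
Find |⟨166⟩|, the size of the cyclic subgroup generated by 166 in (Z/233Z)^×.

232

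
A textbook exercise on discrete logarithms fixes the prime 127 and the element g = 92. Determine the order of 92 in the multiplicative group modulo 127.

126

ord(92) | φ(127) = 127 − 1 = 126 = 2 · 3^2 · 7.
Divisors of 126: 1, 2, 3, 6, 7, 9, 14, 18, 21, 42, 63, 126.
Evaluate successive powers at the divisors of 126:
92^1 ≡ 92
92^2 ≡ 82
92^3 ≡ 51
92^6 ≡ 61
92^7 ≡ 24
92^9 ≡ 63
92^14 ≡ 68
92^18 ≡ 32
92^21 ≡ 108
92^42 ≡ 107
92^63 ≡ 126
92^126 ≡ 1
The smallest such exponent is 126, so the order of 92 is 126.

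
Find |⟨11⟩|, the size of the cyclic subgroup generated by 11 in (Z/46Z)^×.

Since 11 ∈ (Z/46Z)^×, its order divides φ(46) = φ(2)·φ(23) = 1·22 = 22 = 2 · 11.
Divisors of 22: 1, 2, 11, 22.
Evaluate successive powers at the divisors of 22:
11^1 ≡ 11 (mod 46)
11^2 ≡ 29 (mod 46)
11^11 ≡ 45 (mod 46)
11^22 ≡ 1 (mod 46) ✓
The smallest such exponent is 22, so the order of 11 is 22.

22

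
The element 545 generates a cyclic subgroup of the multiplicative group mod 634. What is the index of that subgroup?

2

By Lagrange's theorem, ord_634(545) divides φ(634) = φ(2)·φ(317) = 1·316 = 316 = 2^2 · 79.
Divisors of 316: 1, 2, 4, 79, 158, 316.
Check 545^d mod 634 for each divisor in increasing order:
545^1 ≡ 545 (mod 634)
545^2 ≡ 313 (mod 634)
545^4 ≡ 333 (mod 634)
545^79 ≡ 633 (mod 634)
545^158 ≡ 1 (mod 634) ✓
So ord_634(545) = 158, hence |⟨545⟩| = 158.
Index = |(Z/634Z)^×| / |⟨545⟩| = 316 / 158 = 2.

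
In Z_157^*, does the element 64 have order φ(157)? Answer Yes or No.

No

φ(157) = 157 − 1 = 156 = 2^2 · 3 · 13.
It suffices to check that the order of 64 is not a proper divisor of 156: compute 64^(156/q) for q ∈ {2, 3, 13}.
64^78 ≡ 1 (mod 157)  [q = 2: ≡ 1 ✗]
64^52 ≡ 1 (mod 157)  [q = 3: ≡ 1 ✗]
64^12 ≡ 130 (mod 157)  [q = 13: ≢ 1 ✓]
64^78 ≡ 1 shows ord(64) | 78, strictly less than φ(157); not a primitive root.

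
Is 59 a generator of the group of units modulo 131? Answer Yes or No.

No

φ(131) = 131 − 1 = 130 = 2 · 5 · 13.
59 is a primitive root mod 131 iff 59^(φ(131)/q) ≢ 1 for every prime q | φ(131), i.e. q ∈ {2, 5, 13}.
59^65 ≡ 1 (mod 131)  [q = 2: ≡ 1 ✗]
59^26 ≡ 58 (mod 131)  [q = 5: ≢ 1 ✓]
59^10 ≡ 84 (mod 131)  [q = 13: ≢ 1 ✓]
59^65 ≡ 1 shows ord(59) | 65, strictly less than φ(131); not a primitive root.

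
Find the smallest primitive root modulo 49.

3

φ(49) = φ(7^2) = 7·(7−1) = 42 = 2 · 3 · 7.
Test candidates g = 2, 3, … against the prime factors q ∈ {2, 3, 7} of φ(49): g is a generator iff g^(42/q) ≢ 1 for every such q.
g = 2: 2^21 ≡ 1 — hits 1, so not a primitive root.
g = 3: 3^21 ≡ 48; 3^14 ≡ 30; 3^6 ≡ 43 — none is 1, so 3 is a primitive root.
The smallest primitive root modulo 49 is 3.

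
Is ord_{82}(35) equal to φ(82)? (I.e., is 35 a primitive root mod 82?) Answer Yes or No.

φ(82) = φ(2)·φ(41) = 1·40 = 40 = 2^3 · 5.
35 is a primitive root mod 82 iff 35^(φ(82)/q) ≢ 1 for every prime q | φ(82), i.e. q ∈ {2, 5}.
35^20 ≡ 81 (mod 82)  [q = 2: ≢ 1 ✓]
35^8 ≡ 51 (mod 82)  [q = 5: ≢ 1 ✓]
All checks pass, so 35 has order 40 and is a primitive root modulo 82.

Yes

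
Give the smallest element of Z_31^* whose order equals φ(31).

φ(31) = 31 − 1 = 30 = 2 · 3 · 5.
Test candidates g = 2, 3, … against the prime factors q ∈ {2, 3, 5} of φ(31): g is a generator iff g^(30/q) ≢ 1 for every such q.
g = 2: 2^15 ≡ 1 — hits 1, so not a primitive root.
g = 3: 3^15 ≡ 30; 3^10 ≡ 25; 3^6 ≡ 16 — none is 1, so 3 is a primitive root.
So 3 is the smallest generator of (Z/31Z)^×.

3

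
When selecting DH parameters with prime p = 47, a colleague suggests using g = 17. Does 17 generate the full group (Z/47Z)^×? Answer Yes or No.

No

φ(47) = 47 − 1 = 46 = 2 · 23.
An element g generates (Z/47Z)^× iff g^(46/q) ≢ 1 (mod 47) for each prime q ∈ {2, 23}.
17^23 ≡ 1 (mod 47)  [q = 2: ≡ 1 ✗]
17^2 ≡ 7 (mod 47)  [q = 23: ≢ 1 ✓]
The check at q = 2 fails, so 17 generates a proper subgroup.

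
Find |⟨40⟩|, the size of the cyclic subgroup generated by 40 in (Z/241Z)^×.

Since 40 ∈ (Z/241Z)^×, its order divides φ(241) = 241 − 1 = 240 = 2^4 · 3 · 5.
Divisors of 240: 1, 2, 3, 4, 5, 6, 8, 10, 12, 15, 16, 20, 24, 30, 40, 48, 60, 80, 120, 240.
Evaluate successive powers at the divisors of 240:
40^1 ≡ 40 (mod 241)
40^2 ≡ 154 (mod 241)
40^3 ≡ 135 (mod 241)
40^4 ≡ 98 (mod 241)
40^5 ≡ 64 (mod 241)
40^6 ≡ 150 (mod 241)
40^8 ≡ 205 (mod 241)
40^10 ≡ 240 (mod 241)
40^12 ≡ 87 (mod 241)
40^15 ≡ 177 (mod 241)
40^16 ≡ 91 (mod 241)
40^20 ≡ 1 (mod 241) ✓
So ord_241(40) = 20.

20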